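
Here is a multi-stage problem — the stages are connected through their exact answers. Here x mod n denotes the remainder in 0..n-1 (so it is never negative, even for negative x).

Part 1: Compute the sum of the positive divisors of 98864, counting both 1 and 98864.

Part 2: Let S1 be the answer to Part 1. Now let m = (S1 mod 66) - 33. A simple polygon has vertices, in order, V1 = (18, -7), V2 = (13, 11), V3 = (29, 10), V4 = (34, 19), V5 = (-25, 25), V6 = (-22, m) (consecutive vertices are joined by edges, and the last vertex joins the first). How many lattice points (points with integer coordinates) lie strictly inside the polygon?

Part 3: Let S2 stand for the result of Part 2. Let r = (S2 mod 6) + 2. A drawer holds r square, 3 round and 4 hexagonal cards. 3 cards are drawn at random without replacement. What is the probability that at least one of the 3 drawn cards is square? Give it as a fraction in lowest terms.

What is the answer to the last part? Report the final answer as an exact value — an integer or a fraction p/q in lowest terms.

Part 1: 98864 = 2^4 * 37 * 167; sigma = (1 + 2 + 4 + 8 + 16) * (1 + 37) * (1 + 167) = 31 * 38 * 168 = 197904; answer 197904
Part 2: S1 = 197904; m = 3; cross terms: (18*11 - 13*-7)=289, (13*10 - 29*11)=-189, (29*19 - 34*10)=211, (34*25 - -25*19)=1325, (-25*3 - -22*25)=475, (-22*-7 - 18*3)=100; twice the area = |2211| = 2211; area = 2211/2; boundary points = 1 + 1 + 1 + 1 + 1 + 10 = 15; strictly interior points = area - boundary/2 + 1 = 1099; answer 1099
Part 3: S2 = 1099; r = 3; total draws C(10,3) = 120; complement C(7,3) = 35; favorable 120 - 35 = 85; P = 17/24; answer 17/24

17/24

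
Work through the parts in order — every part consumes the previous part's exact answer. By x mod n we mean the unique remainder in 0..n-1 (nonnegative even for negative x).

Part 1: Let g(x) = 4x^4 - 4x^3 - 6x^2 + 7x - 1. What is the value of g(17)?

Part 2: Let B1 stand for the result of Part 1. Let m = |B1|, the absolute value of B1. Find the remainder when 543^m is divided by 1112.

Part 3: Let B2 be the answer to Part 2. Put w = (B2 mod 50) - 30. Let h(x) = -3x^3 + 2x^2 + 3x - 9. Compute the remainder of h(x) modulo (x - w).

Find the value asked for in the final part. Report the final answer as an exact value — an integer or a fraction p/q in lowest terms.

10521

Part 1: 4*(17)^4 - 4*(17)^3 - 6*(17)^2 + 7*(17)^1 - 1 = (334084) + (-19652) + (-1734) + (119) + (-1) = 312816; answer 312816
Part 2: B1 = 312816; m = 312816; squarings mod 1112: 543^1=543, 543^2=169, 543^4=761, 543^8=881, 543^16=1097, 543^32=225, 543^64=585, 543^128=841, 543^256=49, 543^512=177, 543^1024=193, 543^2048=553, 543^4096=9, 543^8192=81, 543^16384=1001, 543^32768=89, 543^65536=137, 543^131072=977, 543^262144=433; 543^312816 = 543^16 * 543^32 * 543^64 * 543^128 * 543^256 * 543^1024 * 543^16384 * 543^32768 * 543^262144 = 65 (mod 1112); answer 65
Part 3: B2 = 65; w = -15; remainder = value at the root: -3*(-15)^3 + 2*(-15)^2 + 3*(-15)^1 - 9 = (10125) + (450) + (-45) + (-9) = 10521; answer 10521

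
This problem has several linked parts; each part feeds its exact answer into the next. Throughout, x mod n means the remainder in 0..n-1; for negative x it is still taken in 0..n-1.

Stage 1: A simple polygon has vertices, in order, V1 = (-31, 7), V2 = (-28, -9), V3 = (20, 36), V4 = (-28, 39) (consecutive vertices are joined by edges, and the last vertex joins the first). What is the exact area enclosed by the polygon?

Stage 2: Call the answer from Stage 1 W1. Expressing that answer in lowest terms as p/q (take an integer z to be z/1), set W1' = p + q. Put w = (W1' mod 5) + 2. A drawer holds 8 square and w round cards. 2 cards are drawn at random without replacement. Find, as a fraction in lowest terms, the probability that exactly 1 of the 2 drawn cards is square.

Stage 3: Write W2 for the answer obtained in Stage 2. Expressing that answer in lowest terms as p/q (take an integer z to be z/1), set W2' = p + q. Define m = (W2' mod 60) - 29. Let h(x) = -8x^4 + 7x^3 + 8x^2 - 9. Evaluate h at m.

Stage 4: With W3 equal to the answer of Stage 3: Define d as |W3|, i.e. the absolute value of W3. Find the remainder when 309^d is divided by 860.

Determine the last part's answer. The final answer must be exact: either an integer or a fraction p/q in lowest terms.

Stage 1: cross terms: (-31*-9 - -28*7)=475, (-28*36 - 20*-9)=-828, (20*39 - -28*36)=1788, (-28*7 - -31*39)=1013; twice the area = |2448| = 2448; area = 1224; answer 1224
Stage 2: W1 = 1224; threaded value p + q = 1225; w = 2; total draws C(10,2) = 45; favorable C(8,1)*C(2,1) = 16; P = 16/45; answer 16/45
Stage 3: W2 = 16/45; threaded value p + q = 61; m = -28; -8*(-28)^4 + 7*(-28)^3 + 8*(-28)^2 - 9 = (-4917248) + (-153664) + (6272) + (-9) = -5064649; answer -5064649
Stage 4: W3 = -5064649; d = 5064649; squarings mod 860: 309^1=309, 309^2=21, 309^4=441, 309^8=121, 309^16=21, 309^32=441, 309^64=121, 309^128=21, 309^256=441, 309^512=121, 309^1024=21, 309^2048=441, 309^4096=121, 309^8192=21, 309^16384=441, 309^32768=121, 309^65536=21, 309^131072=441, 309^262144=121, 309^524288=21, 309^1048576=441, 309^2097152=121, 309^4194304=21; 309^5064649 = 309^1 * 309^8 * 309^64 * 309^128 * 309^256 * 309^512 * 309^1024 * 309^16384 * 309^65536 * 309^262144 * 309^524288 * 309^4194304 = 409 (mod 860); answer 409

409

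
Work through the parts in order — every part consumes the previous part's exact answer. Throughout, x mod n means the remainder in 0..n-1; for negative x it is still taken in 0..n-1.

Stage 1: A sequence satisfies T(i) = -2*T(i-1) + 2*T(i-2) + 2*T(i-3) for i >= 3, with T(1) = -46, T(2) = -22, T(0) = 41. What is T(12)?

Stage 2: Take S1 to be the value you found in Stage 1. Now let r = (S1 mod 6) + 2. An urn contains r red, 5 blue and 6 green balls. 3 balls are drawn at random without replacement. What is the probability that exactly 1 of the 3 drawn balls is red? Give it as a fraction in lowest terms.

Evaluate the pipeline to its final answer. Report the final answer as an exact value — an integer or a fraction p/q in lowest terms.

44/91

Stage 1: T(3) = -2*(-22) + 2*(-46) + 2*(41) = 34; iterating: T(3)=34, T(4)=-204, T(5)=432, T(6)=-1204, T(7)=2864, T(8)=-7272, T(9)=17864, T(10)=-44544, T(11)=110272, T(12)=-273904; answer -273904
Stage 2: S1 = -273904; r = 4; total draws C(15,3) = 455; favorable C(4,1)*C(11,2) = 220; P = 44/91; answer 44/91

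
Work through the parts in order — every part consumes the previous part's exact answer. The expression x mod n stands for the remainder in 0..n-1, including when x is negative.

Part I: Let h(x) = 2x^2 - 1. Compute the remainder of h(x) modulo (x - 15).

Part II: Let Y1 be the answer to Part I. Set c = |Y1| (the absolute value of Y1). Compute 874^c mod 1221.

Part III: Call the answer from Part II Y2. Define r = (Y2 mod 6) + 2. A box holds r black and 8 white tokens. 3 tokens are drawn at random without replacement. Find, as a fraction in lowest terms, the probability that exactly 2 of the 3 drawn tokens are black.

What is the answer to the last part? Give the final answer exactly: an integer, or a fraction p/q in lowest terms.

Part I: remainder = value at the root: 2*(15)^2 - 1 = (450) + (-1) = 449; answer 449
Part II: Y1 = 449; c = 449; squarings mod 1221: 874^1=874, 874^2=751, 874^4=1120, 874^8=433, 874^16=676, 874^32=322, 874^64=1120, 874^128=433, 874^256=676; 874^449 = 874^1 * 874^64 * 874^128 * 874^256 = 526 (mod 1221); answer 526
Part III: Y2 = 526; r = 6; total draws C(14,3) = 364; favorable C(6,2)*C(8,1) = 120; P = 30/91; answer 30/91

30/91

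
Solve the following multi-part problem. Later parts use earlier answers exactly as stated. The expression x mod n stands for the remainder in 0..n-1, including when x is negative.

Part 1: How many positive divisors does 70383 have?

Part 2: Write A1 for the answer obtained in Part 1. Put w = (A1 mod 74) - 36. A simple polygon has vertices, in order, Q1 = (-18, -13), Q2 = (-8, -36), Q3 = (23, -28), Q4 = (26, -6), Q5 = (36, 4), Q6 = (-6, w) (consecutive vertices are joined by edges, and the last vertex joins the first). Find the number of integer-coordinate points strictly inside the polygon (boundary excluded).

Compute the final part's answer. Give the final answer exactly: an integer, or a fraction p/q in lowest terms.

540

Part 1: 70383 = 3 * 29 * 809; number of divisors = (1+1) * (1+1) * (1+1) = 8; answer 8
Part 2: A1 = 8; w = -28; cross terms: (-18*-36 - -8*-13)=544, (-8*-28 - 23*-36)=1052, (23*-6 - 26*-28)=590, (26*4 - 36*-6)=320, (36*-28 - -6*4)=-984, (-6*-13 - -18*-28)=-426; twice the area = |1096| = 1096; area = 548; boundary points = 1 + 1 + 1 + 10 + 2 + 3 = 18; strictly interior points = area - boundary/2 + 1 = 540; answer 540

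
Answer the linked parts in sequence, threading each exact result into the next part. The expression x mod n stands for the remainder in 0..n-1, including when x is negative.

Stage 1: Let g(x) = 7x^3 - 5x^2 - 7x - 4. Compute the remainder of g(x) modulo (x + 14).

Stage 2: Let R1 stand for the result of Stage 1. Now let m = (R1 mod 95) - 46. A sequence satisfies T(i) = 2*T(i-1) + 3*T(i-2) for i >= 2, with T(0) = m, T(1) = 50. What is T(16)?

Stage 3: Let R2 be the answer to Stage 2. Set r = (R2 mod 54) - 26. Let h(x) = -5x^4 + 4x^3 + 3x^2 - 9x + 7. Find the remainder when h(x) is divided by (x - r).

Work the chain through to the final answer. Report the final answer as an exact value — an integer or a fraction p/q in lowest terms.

Stage 1: remainder = value at the root: 7*(-14)^3 - 5*(-14)^2 - 7*(-14)^1 - 4 = (-19208) + (-980) + (98) + (-4) = -20094; answer -20094
Stage 2: R1 = -20094; m = 0; T(2) = 2*(50) + 3*(0) = 100; iterating: T(2)=100, T(3)=350, T(4)=1000, T(5)=3050, T(6)=9100, T(7)=27350, T(8)=82000, T(9)=246050, T(10)=738100, T(11)=2214350, T(12)=6643000, T(13)=19929050, T(14)=59787100, T(15)=179361350, T(16)=538084000; answer 538084000
Stage 3: R2 = 538084000; r = 2; remainder = value at the root: -5*(2)^4 + 4*(2)^3 + 3*(2)^2 - 9*(2)^1 + 7 = (-80) + (32) + (12) + (-18) + (7) = -47; answer -47

-47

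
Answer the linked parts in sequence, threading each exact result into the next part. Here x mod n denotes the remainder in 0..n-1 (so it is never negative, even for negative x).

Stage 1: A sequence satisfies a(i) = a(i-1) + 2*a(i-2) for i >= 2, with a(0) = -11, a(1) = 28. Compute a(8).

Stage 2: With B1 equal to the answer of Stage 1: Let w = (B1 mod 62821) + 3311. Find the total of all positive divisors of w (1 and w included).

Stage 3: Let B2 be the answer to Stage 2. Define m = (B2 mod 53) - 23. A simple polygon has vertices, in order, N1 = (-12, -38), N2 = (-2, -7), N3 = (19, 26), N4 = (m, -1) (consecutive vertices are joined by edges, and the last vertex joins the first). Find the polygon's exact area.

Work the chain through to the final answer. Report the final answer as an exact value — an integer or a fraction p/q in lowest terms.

285

Stage 1: a(2) = 1*(28) + 2*(-11) = 6; iterating: a(2)=6, a(3)=62, a(4)=74, a(5)=198, a(6)=346, a(7)=742, a(8)=1434; answer 1434
Stage 2: B1 = 1434; w = 4745; 4745 = 5 * 13 * 73; sigma = (1 + 5) * (1 + 13) * (1 + 73) = 6 * 14 * 74 = 6216; answer 6216
Stage 3: B2 = 6216; m = -8; cross terms: (-12*-7 - -2*-38)=8, (-2*26 - 19*-7)=81, (19*-1 - -8*26)=189, (-8*-38 - -12*-1)=292; twice the area = |570| = 570; area = 285; answer 285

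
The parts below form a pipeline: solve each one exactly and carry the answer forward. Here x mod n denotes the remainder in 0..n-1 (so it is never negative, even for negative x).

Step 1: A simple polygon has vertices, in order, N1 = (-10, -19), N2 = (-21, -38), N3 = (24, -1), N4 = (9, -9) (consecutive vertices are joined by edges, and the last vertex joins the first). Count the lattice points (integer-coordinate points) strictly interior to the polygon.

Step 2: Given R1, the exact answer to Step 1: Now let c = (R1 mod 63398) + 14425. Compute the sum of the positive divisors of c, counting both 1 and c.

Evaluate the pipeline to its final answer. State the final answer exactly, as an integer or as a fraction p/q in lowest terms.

Step 1: cross terms: (-10*-38 - -21*-19)=-19, (-21*-1 - 24*-38)=933, (24*-9 - 9*-1)=-207, (9*-19 - -10*-9)=-261; twice the area = |446| = 446; area = 223; boundary points = 1 + 1 + 1 + 1 = 4; strictly interior points = area - boundary/2 + 1 = 222; answer 222
Step 2: R1 = 222; c = 14647; 14647 = 97 * 151; sigma = (1 + 97) * (1 + 151) = 98 * 152 = 14896; answer 14896

14896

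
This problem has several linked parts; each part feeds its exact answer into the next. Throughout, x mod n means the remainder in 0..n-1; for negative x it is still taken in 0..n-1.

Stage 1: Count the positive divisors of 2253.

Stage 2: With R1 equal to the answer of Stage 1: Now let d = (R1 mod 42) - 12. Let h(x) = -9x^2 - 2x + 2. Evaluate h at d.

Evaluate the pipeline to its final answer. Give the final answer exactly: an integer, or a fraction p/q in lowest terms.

Stage 1: 2253 = 3 * 751; number of divisors = (1+1) * (1+1) = 4; answer 4
Stage 2: R1 = 4; d = -8; -9*(-8)^2 - 2*(-8)^1 + 2 = (-576) + (16) + (2) = -558; answer -558

-558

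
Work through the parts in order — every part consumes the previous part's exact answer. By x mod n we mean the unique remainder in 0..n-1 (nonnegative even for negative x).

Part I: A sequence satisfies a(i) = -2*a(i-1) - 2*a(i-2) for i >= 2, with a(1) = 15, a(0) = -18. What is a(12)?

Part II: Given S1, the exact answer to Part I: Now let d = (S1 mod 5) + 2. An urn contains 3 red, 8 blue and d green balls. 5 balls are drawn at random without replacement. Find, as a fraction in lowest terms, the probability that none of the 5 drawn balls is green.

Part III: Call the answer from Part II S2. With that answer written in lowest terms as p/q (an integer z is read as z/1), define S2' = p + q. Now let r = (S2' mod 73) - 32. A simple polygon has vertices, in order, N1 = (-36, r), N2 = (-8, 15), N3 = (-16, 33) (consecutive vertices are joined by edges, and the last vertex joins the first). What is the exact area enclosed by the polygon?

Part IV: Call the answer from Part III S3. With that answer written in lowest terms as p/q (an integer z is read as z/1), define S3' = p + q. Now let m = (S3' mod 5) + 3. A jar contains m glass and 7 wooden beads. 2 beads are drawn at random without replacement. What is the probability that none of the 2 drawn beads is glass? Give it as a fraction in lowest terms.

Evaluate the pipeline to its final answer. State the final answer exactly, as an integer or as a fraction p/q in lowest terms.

21/55

Part I: a(2) = -2*(15) - 2*(-18) = 6; iterating: a(2)=6, a(3)=-42, a(4)=72, a(5)=-60, a(6)=-24, a(7)=168, a(8)=-288, a(9)=240, a(10)=96, a(11)=-672, a(12)=1152; answer 1152
Part II: S1 = 1152; d = 4; total draws C(15,5) = 3003; favorable C(11,5) = 462; P = 2/13; answer 2/13
Part III: S2 = 2/13; threaded value p + q = 15; r = -17; cross terms: (-36*15 - -8*-17)=-676, (-8*33 - -16*15)=-24, (-16*-17 - -36*33)=1460; twice the area = |760| = 760; area = 380; answer 380
Part IV: S3 = 380; threaded value p + q = 381; m = 4; total draws C(11,2) = 55; favorable C(7,2) = 21; P = 21/55; answer 21/55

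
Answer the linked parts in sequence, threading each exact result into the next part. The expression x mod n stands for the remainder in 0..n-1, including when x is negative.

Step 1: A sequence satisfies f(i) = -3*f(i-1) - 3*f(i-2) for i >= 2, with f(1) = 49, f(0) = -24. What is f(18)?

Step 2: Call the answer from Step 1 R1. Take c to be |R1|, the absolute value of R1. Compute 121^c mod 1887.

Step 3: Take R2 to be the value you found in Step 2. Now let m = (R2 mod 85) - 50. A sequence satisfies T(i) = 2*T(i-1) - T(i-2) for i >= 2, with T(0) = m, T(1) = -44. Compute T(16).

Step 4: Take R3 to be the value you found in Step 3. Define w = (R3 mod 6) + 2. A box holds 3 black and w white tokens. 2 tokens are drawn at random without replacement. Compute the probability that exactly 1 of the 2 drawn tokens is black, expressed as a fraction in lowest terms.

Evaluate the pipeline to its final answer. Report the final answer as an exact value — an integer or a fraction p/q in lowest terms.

3/5

Step 1: f(2) = -3*(49) - 3*(-24) = -75; iterating: f(2)=-75, f(3)=78, f(4)=-9, f(5)=-207, f(6)=648, f(7)=-1323, f(8)=2025, f(9)=-2106, f(10)=243, f(11)=5589, f(12)=-17496, f(13)=35721, f(14)=-54675, f(15)=56862, f(16)=-6561, f(17)=-150903, f(18)=472392; answer 472392
Step 2: R1 = 472392; c = 472392; squarings mod 1887: 121^1=121, 121^2=1432, 121^4=1342, 121^8=766, 121^16=1786, 121^32=766, 121^64=1786, 121^128=766, 121^256=1786, 121^512=766, 121^1024=1786, 121^2048=766, 121^4096=1786, 121^8192=766, 121^16384=1786, 121^32768=766, 121^65536=1786, 121^131072=766, 121^262144=1786; 121^472392 = 121^8 * 121^64 * 121^256 * 121^1024 * 121^4096 * 121^8192 * 121^65536 * 121^131072 * 121^262144 = 1 (mod 1887); answer 1
Step 3: R2 = 1; m = -49; T(2) = 2*(-44) - 1*(-49) = -39; iterating: T(2)=-39, T(3)=-34, T(4)=-29, T(5)=-24, T(6)=-19, T(7)=-14, T(8)=-9, T(9)=-4, T(10)=1, T(11)=6, T(12)=11, T(13)=16, T(14)=21, T(15)=26, T(16)=31; answer 31
Step 4: R3 = 31; w = 3; total draws C(6,2) = 15; favorable C(3,1)*C(3,1) = 9; P = 3/5; answer 3/5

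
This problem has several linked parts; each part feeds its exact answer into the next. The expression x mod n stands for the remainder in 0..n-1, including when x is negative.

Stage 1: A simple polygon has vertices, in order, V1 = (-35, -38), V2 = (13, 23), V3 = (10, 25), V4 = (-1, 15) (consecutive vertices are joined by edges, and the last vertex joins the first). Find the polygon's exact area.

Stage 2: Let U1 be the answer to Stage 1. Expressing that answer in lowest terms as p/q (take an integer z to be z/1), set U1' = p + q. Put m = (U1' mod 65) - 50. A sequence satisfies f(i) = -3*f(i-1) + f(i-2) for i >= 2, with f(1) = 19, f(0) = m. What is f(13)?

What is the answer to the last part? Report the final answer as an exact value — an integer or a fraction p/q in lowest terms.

Stage 1: cross terms: (-35*23 - 13*-38)=-311, (13*25 - 10*23)=95, (10*15 - -1*25)=175, (-1*-38 - -35*15)=563; twice the area = |522| = 522; area = 261; answer 261
Stage 2: U1 = 261; threaded value p + q = 262; m = -48; f(2) = -3*(19) + 1*(-48) = -105; iterating: f(2)=-105, f(3)=334, f(4)=-1107, f(5)=3655, f(6)=-12072, f(7)=39871, f(8)=-131685, f(9)=434926, f(10)=-1436463, f(11)=4744315, f(12)=-15669408, f(13)=51752539; answer 51752539

51752539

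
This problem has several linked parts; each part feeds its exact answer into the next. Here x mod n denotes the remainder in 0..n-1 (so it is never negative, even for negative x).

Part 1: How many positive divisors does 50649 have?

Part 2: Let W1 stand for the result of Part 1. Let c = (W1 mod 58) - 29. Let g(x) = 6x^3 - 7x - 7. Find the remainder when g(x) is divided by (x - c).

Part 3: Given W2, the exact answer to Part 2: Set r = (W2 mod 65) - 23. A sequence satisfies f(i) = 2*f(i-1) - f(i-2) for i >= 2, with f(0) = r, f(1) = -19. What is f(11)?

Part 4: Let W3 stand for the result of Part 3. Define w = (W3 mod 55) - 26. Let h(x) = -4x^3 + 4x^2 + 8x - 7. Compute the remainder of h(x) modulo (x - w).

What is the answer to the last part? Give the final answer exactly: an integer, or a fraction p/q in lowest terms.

Part 1: 50649 = 3 * 16883; number of divisors = (1+1) * (1+1) = 4; answer 4
Part 2: W1 = 4; c = -25; remainder = value at the root: 6*(-25)^3 - 7*(-25)^1 - 7 = (-93750) + (175) + (-7) = -93582; answer -93582
Part 3: W2 = -93582; r = -5; f(2) = 2*(-19) - 1*(-5) = -33; iterating: f(2)=-33, f(3)=-47, f(4)=-61, f(5)=-75, f(6)=-89, f(7)=-103, f(8)=-117, f(9)=-131, f(10)=-145, f(11)=-159; answer -159
Part 4: W3 = -159; w = -20; remainder = value at the root: -4*(-20)^3 + 4*(-20)^2 + 8*(-20)^1 - 7 = (32000) + (1600) + (-160) + (-7) = 33433; answer 33433

33433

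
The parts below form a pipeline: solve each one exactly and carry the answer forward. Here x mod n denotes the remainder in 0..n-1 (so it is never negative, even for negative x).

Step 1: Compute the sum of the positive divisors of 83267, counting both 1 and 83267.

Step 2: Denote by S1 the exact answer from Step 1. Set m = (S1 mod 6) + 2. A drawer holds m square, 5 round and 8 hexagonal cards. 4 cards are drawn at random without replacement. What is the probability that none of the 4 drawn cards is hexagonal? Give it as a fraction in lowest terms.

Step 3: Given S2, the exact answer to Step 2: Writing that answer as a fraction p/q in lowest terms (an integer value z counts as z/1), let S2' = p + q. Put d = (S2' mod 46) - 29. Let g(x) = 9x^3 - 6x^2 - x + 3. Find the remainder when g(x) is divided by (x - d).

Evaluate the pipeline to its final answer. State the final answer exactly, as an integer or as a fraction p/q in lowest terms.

11245

Step 1: 83267 is prime, so its only divisors are 1 and 83267; sigma = 1 + 83267 = 83268; answer 83268
Step 2: S1 = 83268; m = 2; total draws C(15,4) = 1365; favorable C(7,4) = 35; P = 1/39; answer 1/39
Step 3: S2 = 1/39; threaded value p + q = 40; d = 11; remainder = value at the root: 9*(11)^3 - 6*(11)^2 - 1*(11)^1 + 3 = (11979) + (-726) + (-11) + (3) = 11245; answer 11245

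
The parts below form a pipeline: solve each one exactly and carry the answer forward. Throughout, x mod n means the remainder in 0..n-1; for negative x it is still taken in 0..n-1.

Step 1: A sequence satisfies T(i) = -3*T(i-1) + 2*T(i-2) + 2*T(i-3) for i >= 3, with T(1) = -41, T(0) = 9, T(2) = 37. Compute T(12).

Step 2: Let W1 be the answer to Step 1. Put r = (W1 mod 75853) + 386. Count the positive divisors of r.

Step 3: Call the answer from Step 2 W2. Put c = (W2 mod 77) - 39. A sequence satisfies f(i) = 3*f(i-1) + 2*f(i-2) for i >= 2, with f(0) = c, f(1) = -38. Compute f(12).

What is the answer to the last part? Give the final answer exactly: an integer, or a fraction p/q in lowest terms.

Step 1: T(3) = -3*(37) + 2*(-41) + 2*(9) = -175; iterating: T(3)=-175, T(4)=517, T(5)=-1827, T(6)=6165, T(7)=-21115, T(8)=72021, T(9)=-245963, T(10)=839701, T(11)=-2866987, T(12)=9788437; answer 9788437
Step 2: W1 = 9788437; r = 3786; 3786 = 2 * 3 * 631; number of divisors = (1+1) * (1+1) * (1+1) = 8; answer 8
Step 3: W2 = 8; c = -31; f(2) = 3*(-38) + 2*(-31) = -176; iterating: f(2)=-176, f(3)=-604, f(4)=-2164, f(5)=-7700, f(6)=-27428, f(7)=-97684, f(8)=-347908, f(9)=-1239092, f(10)=-4413092, f(11)=-15717460, f(12)=-55978564; answer -55978564

-55978564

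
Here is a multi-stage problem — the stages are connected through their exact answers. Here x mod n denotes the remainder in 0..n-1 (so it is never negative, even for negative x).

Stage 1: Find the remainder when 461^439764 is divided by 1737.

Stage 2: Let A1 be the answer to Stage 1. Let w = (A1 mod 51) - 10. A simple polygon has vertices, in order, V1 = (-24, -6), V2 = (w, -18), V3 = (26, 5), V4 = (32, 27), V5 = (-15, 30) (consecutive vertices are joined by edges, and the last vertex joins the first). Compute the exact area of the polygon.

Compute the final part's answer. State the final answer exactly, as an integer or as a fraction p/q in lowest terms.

1957

Stage 1: squarings mod 1737: 461^1=461, 461^2=607, 461^4=205, 461^8=337, 461^16=664, 461^32=1435, 461^64=880, 461^128=1435, 461^256=880, 461^512=1435, 461^1024=880, 461^2048=1435, 461^4096=880, 461^8192=1435, 461^16384=880, 461^32768=1435, 461^65536=880, 461^131072=1435, 461^262144=880; 461^439764 = 461^4 * 461^16 * 461^64 * 461^128 * 461^256 * 461^1024 * 461^4096 * 461^8192 * 461^32768 * 461^131072 * 461^262144 = 343 (mod 1737); answer 343
Stage 2: A1 = 343; w = 27; cross terms: (-24*-18 - 27*-6)=594, (27*5 - 26*-18)=603, (26*27 - 32*5)=542, (32*30 - -15*27)=1365, (-15*-6 - -24*30)=810; twice the area = |3914| = 3914; area = 1957; answer 1957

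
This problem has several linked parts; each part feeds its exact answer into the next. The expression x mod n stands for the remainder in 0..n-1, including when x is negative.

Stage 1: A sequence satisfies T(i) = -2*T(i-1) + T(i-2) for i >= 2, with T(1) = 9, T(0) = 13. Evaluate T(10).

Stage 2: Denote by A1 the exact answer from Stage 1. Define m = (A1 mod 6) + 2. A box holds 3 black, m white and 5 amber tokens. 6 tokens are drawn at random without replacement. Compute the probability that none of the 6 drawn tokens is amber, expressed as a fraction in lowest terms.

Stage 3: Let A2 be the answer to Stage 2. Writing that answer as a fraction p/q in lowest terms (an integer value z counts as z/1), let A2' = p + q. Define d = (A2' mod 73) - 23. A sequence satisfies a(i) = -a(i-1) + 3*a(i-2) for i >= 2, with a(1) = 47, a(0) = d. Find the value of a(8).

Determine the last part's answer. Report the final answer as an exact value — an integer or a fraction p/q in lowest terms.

-9617

Stage 1: T(2) = -2*(9) + 1*(13) = -5; iterating: T(2)=-5, T(3)=19, T(4)=-43, T(5)=105, T(6)=-253, T(7)=611, T(8)=-1475, T(9)=3561, T(10)=-8597; answer -8597
Stage 2: A1 = -8597; m = 3; total draws C(11,6) = 462; favorable C(6,6) = 1; P = 1/462; answer 1/462
Stage 3: A2 = 1/462; threaded value p + q = 463; d = 2; a(2) = -1*(47) + 3*(2) = -41; iterating: a(2)=-41, a(3)=182, a(4)=-305, a(5)=851, a(6)=-1766, a(7)=4319, a(8)=-9617; answer -9617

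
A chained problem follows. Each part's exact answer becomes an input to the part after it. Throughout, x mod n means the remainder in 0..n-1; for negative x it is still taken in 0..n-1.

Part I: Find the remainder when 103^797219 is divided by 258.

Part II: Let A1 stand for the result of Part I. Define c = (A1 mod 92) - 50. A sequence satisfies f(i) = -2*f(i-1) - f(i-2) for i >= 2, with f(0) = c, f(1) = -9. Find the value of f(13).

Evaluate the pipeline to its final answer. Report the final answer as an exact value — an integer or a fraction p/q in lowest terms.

-513

Part I: squarings mod 258: 103^1=103, 103^2=31, 103^4=187, 103^8=139, 103^16=229, 103^32=67, 103^64=103, 103^128=31, 103^256=187, 103^512=139, 103^1024=229, 103^2048=67, 103^4096=103, 103^8192=31, 103^16384=187, 103^32768=139, 103^65536=229, 103^131072=67, 103^262144=103, 103^524288=31; 103^797219 = 103^1 * 103^2 * 103^32 * 103^512 * 103^2048 * 103^8192 * 103^262144 * 103^524288 = 109 (mod 258); answer 109
Part II: A1 = 109; c = -33; f(2) = -2*(-9) - 1*(-33) = 51; iterating: f(2)=51, f(3)=-93, f(4)=135, f(5)=-177, f(6)=219, f(7)=-261, f(8)=303, f(9)=-345, f(10)=387, f(11)=-429, f(12)=471, f(13)=-513; answer -513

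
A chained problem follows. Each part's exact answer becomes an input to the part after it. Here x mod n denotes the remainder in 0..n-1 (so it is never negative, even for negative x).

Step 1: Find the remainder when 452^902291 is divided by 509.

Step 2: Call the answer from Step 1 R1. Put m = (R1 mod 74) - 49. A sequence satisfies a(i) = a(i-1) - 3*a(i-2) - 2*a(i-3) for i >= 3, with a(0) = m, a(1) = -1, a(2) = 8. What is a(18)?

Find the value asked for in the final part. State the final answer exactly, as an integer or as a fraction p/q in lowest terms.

Step 1: squarings mod 509: 452^1=452, 452^2=195, 452^4=359, 452^8=104, 452^16=127, 452^32=350, 452^64=340, 452^128=57, 452^256=195, 452^512=359, 452^1024=104, 452^2048=127, 452^4096=350, 452^8192=340, 452^16384=57, 452^32768=195, 452^65536=359, 452^131072=104, 452^262144=127, 452^524288=350; 452^902291 = 452^1 * 452^2 * 452^16 * 452^128 * 452^1024 * 452^16384 * 452^32768 * 452^65536 * 452^262144 * 452^524288 = 71 (mod 509); answer 71
Step 2: R1 = 71; m = 22; a(3) = 1*(8) - 3*(-1) - 2*(22) = -33; iterating: a(3)=-33, a(4)=-55, a(5)=28, a(6)=259, a(7)=285, a(8)=-548, a(9)=-1921, a(10)=-847, a(11)=6012, a(12)=12395, a(13)=-3947, a(14)=-53156, a(15)=-66105, a(16)=101257, a(17)=405884, a(18)=234323; answer 234323

234323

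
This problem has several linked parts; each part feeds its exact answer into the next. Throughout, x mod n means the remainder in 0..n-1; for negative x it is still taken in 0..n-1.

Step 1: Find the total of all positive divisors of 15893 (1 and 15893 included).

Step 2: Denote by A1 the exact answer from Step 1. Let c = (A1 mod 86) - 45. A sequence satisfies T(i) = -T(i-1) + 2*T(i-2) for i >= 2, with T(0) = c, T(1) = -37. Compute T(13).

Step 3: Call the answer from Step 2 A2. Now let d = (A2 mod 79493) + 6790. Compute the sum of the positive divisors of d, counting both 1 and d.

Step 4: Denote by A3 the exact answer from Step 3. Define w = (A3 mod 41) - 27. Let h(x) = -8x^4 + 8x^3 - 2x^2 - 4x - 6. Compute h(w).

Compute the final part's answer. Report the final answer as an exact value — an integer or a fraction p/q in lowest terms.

Step 1: 15893 = 23 * 691; sigma = (1 + 23) * (1 + 691) = 24 * 692 = 16608; answer 16608
Step 2: A1 = 16608; c = -35; T(2) = -1*(-37) + 2*(-35) = -33; iterating: T(2)=-33, T(3)=-41, T(4)=-25, T(5)=-57, T(6)=7, T(7)=-121, T(8)=135, T(9)=-377, T(10)=647, T(11)=-1401, T(12)=2695, T(13)=-5497; answer -5497
Step 3: A2 = -5497; d = 80786; 80786 = 2 * 31 * 1303; sigma = (1 + 2) * (1 + 31) * (1 + 1303) = 3 * 32 * 1304 = 125184; answer 125184
Step 4: A3 = 125184; w = -16; -8*(-16)^4 + 8*(-16)^3 - 2*(-16)^2 - 4*(-16)^1 - 6 = (-524288) + (-32768) + (-512) + (64) + (-6) = -557510; answer -557510

-557510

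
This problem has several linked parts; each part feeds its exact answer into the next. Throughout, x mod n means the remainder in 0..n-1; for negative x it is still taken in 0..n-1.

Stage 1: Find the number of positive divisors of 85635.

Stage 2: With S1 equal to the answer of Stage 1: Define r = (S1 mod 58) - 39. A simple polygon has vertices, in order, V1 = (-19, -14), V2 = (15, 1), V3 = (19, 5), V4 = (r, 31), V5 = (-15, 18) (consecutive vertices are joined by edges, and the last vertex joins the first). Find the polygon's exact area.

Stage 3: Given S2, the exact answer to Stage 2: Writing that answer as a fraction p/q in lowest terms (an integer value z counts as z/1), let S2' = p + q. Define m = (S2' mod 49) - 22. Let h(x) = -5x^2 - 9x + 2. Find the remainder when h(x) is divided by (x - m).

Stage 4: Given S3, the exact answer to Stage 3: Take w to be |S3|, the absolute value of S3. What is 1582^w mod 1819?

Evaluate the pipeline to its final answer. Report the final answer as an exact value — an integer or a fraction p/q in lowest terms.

1225

Stage 1: 85635 = 3^2 * 5 * 11 * 173; number of divisors = (2+1) * (1+1) * (1+1) * (1+1) = 24; answer 24
Stage 2: S1 = 24; r = -15; cross terms: (-19*1 - 15*-14)=191, (15*5 - 19*1)=56, (19*31 - -15*5)=664, (-15*18 - -15*31)=195, (-15*-14 - -19*18)=552; twice the area = |1658| = 1658; area = 829; answer 829
Stage 3: S2 = 829; threaded value p + q = 830; m = 24; remainder = value at the root: -5*(24)^2 - 9*(24)^1 + 2 = (-2880) + (-216) + (2) = -3094; answer -3094
Stage 4: S3 = -3094; w = 3094; squarings mod 1819: 1582^1=1582, 1582^2=1599, 1582^4=1106, 1582^8=868, 1582^16=358, 1582^32=834, 1582^64=698, 1582^128=1531, 1582^256=1089, 1582^512=1752, 1582^1024=851, 1582^2048=239; 1582^3094 = 1582^2 * 1582^4 * 1582^16 * 1582^1024 * 1582^2048 = 1225 (mod 1819); answer 1225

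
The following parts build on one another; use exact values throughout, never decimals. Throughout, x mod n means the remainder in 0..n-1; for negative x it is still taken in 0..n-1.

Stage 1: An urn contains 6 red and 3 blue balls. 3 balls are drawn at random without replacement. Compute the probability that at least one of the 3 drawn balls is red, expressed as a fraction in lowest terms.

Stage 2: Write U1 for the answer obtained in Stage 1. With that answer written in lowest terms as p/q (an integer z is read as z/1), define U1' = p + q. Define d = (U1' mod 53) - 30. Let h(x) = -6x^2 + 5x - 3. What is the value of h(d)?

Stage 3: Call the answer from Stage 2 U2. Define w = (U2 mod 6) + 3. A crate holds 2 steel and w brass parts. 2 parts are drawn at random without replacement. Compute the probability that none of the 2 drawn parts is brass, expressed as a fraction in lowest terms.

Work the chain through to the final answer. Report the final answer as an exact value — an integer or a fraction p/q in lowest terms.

Stage 1: total draws C(9,3) = 84; complement C(3,3) = 1; favorable 84 - 1 = 83; P = 83/84; answer 83/84
Stage 2: U1 = 83/84; threaded value p + q = 167; d = -22; -6*(-22)^2 + 5*(-22)^1 - 3 = (-2904) + (-110) + (-3) = -3017; answer -3017
Stage 3: U2 = -3017; w = 4; total draws C(6,2) = 15; favorable C(2,2) = 1; P = 1/15; answer 1/15

1/15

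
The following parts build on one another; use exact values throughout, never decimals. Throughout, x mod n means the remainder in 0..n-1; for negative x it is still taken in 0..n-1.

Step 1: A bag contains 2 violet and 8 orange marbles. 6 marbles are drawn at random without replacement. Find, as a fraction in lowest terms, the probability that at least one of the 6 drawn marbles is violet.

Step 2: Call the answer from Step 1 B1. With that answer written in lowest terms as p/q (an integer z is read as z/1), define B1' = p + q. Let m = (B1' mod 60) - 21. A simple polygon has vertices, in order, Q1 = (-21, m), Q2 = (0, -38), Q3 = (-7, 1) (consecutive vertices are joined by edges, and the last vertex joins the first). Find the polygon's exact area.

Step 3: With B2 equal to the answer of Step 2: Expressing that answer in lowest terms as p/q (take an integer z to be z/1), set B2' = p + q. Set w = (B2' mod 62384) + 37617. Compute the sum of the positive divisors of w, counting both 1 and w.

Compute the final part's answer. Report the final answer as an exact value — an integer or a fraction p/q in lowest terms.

78048

Step 1: total draws C(10,6) = 210; complement C(8,6) = 28; favorable 210 - 28 = 182; P = 13/15; answer 13/15
Step 2: B1 = 13/15; threaded value p + q = 28; m = 7; cross terms: (-21*-38 - 0*7)=798, (0*1 - -7*-38)=-266, (-7*7 - -21*1)=-28; twice the area = |504| = 504; area = 252; answer 252
Step 3: B2 = 252; threaded value p + q = 253; w = 37870; 37870 = 2 * 5 * 7 * 541; sigma = (1 + 2) * (1 + 5) * (1 + 7) * (1 + 541) = 3 * 6 * 8 * 542 = 78048; answer 78048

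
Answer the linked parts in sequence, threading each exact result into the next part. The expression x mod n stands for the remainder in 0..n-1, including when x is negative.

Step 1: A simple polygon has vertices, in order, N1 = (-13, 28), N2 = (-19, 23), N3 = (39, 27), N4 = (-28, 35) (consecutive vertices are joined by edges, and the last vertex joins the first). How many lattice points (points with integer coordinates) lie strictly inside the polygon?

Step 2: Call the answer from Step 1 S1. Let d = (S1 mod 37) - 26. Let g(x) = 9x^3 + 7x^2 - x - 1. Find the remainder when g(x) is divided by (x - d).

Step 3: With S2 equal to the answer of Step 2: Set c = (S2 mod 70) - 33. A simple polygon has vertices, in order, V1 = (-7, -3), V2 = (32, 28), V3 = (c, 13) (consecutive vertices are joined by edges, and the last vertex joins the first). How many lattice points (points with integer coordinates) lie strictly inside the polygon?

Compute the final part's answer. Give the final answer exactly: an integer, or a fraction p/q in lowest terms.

Step 1: cross terms: (-13*23 - -19*28)=233, (-19*27 - 39*23)=-1410, (39*35 - -28*27)=2121, (-28*28 - -13*35)=-329; twice the area = |615| = 615; area = 615/2; boundary points = 1 + 2 + 1 + 1 = 5; strictly interior points = area - boundary/2 + 1 = 306; answer 306
Step 2: S1 = 306; d = -16; remainder = value at the root: 9*(-16)^3 + 7*(-16)^2 - 1*(-16)^1 - 1 = (-36864) + (1792) + (16) + (-1) = -35057; answer -35057
Step 3: S2 = -35057; c = -20; cross terms: (-7*28 - 32*-3)=-100, (32*13 - -20*28)=976, (-20*-3 - -7*13)=151; twice the area = |1027| = 1027; area = 1027/2; boundary points = 1 + 1 + 1 = 3; strictly interior points = area - boundary/2 + 1 = 513; answer 513

513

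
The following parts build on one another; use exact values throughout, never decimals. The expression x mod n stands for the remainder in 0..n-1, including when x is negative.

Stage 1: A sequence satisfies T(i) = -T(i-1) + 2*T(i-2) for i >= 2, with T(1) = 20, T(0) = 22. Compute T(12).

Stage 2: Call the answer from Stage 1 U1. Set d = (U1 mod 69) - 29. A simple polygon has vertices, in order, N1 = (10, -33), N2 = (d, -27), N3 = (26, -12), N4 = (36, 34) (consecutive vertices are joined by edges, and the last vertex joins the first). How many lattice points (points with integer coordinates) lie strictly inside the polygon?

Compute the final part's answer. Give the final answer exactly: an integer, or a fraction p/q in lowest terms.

443

Stage 1: T(2) = -1*(20) + 2*(22) = 24; iterating: T(2)=24, T(3)=16, T(4)=32, T(5)=0, T(6)=64, T(7)=-64, T(8)=192, T(9)=-320, T(10)=704, T(11)=-1344, T(12)=2752; answer 2752
Stage 2: U1 = 2752; d = 32; cross terms: (10*-27 - 32*-33)=786, (32*-12 - 26*-27)=318, (26*34 - 36*-12)=1316, (36*-33 - 10*34)=-1528; twice the area = |892| = 892; area = 446; boundary points = 2 + 3 + 2 + 1 = 8; strictly interior points = area - boundary/2 + 1 = 443; answer 443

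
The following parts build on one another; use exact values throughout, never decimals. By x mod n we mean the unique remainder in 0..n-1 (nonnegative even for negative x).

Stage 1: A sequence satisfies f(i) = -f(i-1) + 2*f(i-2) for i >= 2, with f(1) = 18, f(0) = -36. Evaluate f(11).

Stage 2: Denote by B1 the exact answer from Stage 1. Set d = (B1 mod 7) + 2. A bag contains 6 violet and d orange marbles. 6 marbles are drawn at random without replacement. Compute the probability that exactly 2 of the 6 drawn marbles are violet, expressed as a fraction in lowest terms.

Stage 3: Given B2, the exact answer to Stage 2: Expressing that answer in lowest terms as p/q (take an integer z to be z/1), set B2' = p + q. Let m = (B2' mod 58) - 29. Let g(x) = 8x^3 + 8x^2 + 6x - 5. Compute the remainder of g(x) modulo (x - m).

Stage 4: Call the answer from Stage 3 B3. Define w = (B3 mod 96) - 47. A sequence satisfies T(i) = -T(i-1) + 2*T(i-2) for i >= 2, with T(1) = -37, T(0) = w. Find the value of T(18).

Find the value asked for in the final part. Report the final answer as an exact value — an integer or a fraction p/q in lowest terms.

7427433

Stage 1: f(2) = -1*(18) + 2*(-36) = -90; iterating: f(2)=-90, f(3)=126, f(4)=-306, f(5)=558, f(6)=-1170, f(7)=2286, f(8)=-4626, f(9)=9198, f(10)=-18450, f(11)=36846; answer 36846
Stage 2: B1 = 36846; d = 7; total draws C(13,6) = 1716; favorable C(6,2)*C(7,4) = 525; P = 175/572; answer 175/572
Stage 3: B2 = 175/572; threaded value p + q = 747; m = 22; remainder = value at the root: 8*(22)^3 + 8*(22)^2 + 6*(22)^1 - 5 = (85184) + (3872) + (132) + (-5) = 89183; answer 89183
Stage 4: B3 = 89183; w = 48; T(2) = -1*(-37) + 2*(48) = 133; iterating: T(2)=133, T(3)=-207, T(4)=473, T(5)=-887, T(6)=1833, T(7)=-3607, T(8)=7273, T(9)=-14487, T(10)=29033, T(11)=-58007, T(12)=116073, T(13)=-232087, T(14)=464233, T(15)=-928407, T(16)=1856873, T(17)=-3713687, T(18)=7427433; answer 7427433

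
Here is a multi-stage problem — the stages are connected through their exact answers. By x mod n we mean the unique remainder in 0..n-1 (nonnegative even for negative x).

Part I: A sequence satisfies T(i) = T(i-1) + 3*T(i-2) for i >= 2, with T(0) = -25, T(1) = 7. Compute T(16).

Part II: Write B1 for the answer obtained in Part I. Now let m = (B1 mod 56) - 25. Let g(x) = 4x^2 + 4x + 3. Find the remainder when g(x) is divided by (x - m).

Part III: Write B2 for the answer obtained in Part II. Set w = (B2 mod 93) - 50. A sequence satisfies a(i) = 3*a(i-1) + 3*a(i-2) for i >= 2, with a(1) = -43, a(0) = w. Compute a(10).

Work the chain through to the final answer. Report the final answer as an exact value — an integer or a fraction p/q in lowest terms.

-4062231

Part I: T(2) = 1*(7) + 3*(-25) = -68; iterating: T(2)=-68, T(3)=-47, T(4)=-251, T(5)=-392, T(6)=-1145, T(7)=-2321, T(8)=-5756, T(9)=-12719, T(10)=-29987, T(11)=-68144, T(12)=-158105, T(13)=-362537, T(14)=-836852, T(15)=-1924463, T(16)=-4435019; answer -4435019
Part II: B1 = -4435019; m = -12; remainder = value at the root: 4*(-12)^2 + 4*(-12)^1 + 3 = (576) + (-48) + (3) = 531; answer 531
Part III: B2 = 531; w = 16; a(2) = 3*(-43) + 3*(16) = -81; iterating: a(2)=-81, a(3)=-372, a(4)=-1359, a(5)=-5193, a(6)=-19656, a(7)=-74547, a(8)=-282609, a(9)=-1071468, a(10)=-4062231; answer -4062231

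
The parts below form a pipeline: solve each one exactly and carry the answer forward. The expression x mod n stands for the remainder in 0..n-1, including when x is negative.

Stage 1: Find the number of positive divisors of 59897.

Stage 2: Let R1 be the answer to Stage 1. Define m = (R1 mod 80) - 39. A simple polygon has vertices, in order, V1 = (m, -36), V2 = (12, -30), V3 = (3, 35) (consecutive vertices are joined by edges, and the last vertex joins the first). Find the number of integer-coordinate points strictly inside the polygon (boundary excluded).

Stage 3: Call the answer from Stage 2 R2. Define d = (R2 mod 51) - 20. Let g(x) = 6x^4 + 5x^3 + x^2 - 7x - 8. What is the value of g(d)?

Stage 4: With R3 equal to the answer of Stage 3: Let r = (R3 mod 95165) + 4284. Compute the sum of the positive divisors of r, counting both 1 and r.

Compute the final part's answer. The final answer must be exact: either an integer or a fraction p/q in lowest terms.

21060

Stage 1: 59897 = 89 * 673; number of divisors = (1+1) * (1+1) = 4; answer 4
Stage 2: R1 = 4; m = -35; cross terms: (-35*-30 - 12*-36)=1482, (12*35 - 3*-30)=510, (3*-36 - -35*35)=1117; twice the area = |3109| = 3109; area = 3109/2; boundary points = 1 + 1 + 1 = 3; strictly interior points = area - boundary/2 + 1 = 1554; answer 1554
Stage 3: R2 = 1554; d = 4; 6*(4)^4 + 5*(4)^3 + 1*(4)^2 - 7*(4)^1 - 8 = (1536) + (320) + (16) + (-28) + (-8) = 1836; answer 1836
Stage 4: R3 = 1836; r = 6120; 6120 = 2^3 * 3^2 * 5 * 17; sigma = (1 + 2 + 4 + 8) * (1 + 3 + 9) * (1 + 5) * (1 + 17) = 15 * 13 * 6 * 18 = 21060; answer 21060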